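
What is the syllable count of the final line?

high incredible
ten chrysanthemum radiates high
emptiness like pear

5

The final line: "emptiness like pear": 3+1+1 = 5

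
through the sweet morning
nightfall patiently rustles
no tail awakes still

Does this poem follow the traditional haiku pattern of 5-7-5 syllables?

Line 1: "through the sweet morning": 1+1+1+2 = 5 ✓
Line 2: "nightfall patiently rustles": 2+3+2 = 7 ✓
Line 3: "no tail awakes still": 1+1+2+1 = 5 ✓

Yes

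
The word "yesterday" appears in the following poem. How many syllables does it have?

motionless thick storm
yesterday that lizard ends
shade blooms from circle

3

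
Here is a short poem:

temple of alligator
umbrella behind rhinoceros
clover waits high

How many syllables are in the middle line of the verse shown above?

The middle line: umbrella (3), behind (2), rhinoceros (4) → 9

9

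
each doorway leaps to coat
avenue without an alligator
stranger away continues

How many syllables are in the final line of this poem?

The final line: "stranger away continues": 2+2+3 = 7

7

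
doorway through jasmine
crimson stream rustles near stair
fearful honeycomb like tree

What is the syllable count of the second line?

7

The second line: crimson (2), stream (1), rustles (2), near (1), stair (1) → 7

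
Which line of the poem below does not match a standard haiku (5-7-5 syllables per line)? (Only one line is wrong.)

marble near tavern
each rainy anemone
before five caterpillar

The third line

Line 1: marble(2) + near(1) + tavern(2) = 5 ✓
Line 2: each(1) + rainy(2) + anemone(4) = 7 ✓
Line 3: before(2) + five(1) + caterpillar(4) = 7 (expected 5)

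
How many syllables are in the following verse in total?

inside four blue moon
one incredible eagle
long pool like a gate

Line 1: inside (2), four (1), blue (1), moon (1) → 5
Line 2: one (1), incredible (4), eagle (2) → 7
Line 3: long (1), pool (1), like (1), a (1), gate (1) → 5
Total: 5 + 7 + 5 = 17

17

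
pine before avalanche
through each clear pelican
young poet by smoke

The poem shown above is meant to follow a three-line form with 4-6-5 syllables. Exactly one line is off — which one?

The first line

Line 1: "pine before avalanche": 1+2+3 = 6 (expected 4)
Line 2: "through each clear pelican": 1+1+1+3 = 6 ✓
Line 3: "young poet by smoke": 1+2+1+1 = 5 ✓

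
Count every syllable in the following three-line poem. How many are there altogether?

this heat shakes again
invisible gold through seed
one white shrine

Line 1: this(1) + heat(1) + shakes(1) + again(2) = 5
Line 2: invisible(4) + gold(1) + through(1) + seed(1) = 7
Line 3: one(1) + white(1) + shrine(1) = 3
Total: 5 + 7 + 3 = 15

15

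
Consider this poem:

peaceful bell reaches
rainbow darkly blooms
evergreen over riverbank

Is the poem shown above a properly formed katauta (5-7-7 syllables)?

No

Line 1: peaceful(2) + bell(1) + reaches(2) = 5 ✓
Line 2: rainbow(2) + darkly(2) + blooms(1) = 5 (expected 7)
Line 3: evergreen(3) + over(2) + riverbank(3) = 8 (expected 7)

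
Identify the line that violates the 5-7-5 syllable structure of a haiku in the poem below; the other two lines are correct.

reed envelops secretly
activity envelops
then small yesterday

Line 1: "reed envelops secretly": 1+3+3 = 7 (expected 5)
Line 2: "activity envelops": 4+3 = 7 ✓
Line 3: "then small yesterday": 1+1+3 = 5 ✓

Line 1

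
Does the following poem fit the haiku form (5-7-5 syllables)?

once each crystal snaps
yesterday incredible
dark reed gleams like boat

Line 1: "once each crystal snaps": 1+1+2+1 = 5 ✓
Line 2: "yesterday incredible": 3+4 = 7 ✓
Line 3: "dark reed gleams like boat": 1+1+1+1+1 = 5 ✓

Yes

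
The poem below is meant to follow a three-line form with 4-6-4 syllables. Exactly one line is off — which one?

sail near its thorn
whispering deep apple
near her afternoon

Line 1: sail (1), near (1), its (1), thorn (1) → 4 ✓
Line 2: whispering (3), deep (1), apple (2) → 6 ✓
Line 3: near (1), her (1), afternoon (3) → 5 (expected 4)

The third line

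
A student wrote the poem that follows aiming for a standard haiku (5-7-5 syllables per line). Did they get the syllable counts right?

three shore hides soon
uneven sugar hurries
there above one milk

No

Line 1: "three shore hides soon": 1+1+1+1 = 4 (expected 5)
Line 2: "uneven sugar hurries": 3+2+2 = 7 ✓
Line 3: "there above one milk": 1+2+1+1 = 5 ✓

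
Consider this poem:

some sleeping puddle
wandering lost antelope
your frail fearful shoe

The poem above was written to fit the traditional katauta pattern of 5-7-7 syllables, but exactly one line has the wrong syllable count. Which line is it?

The third line

Line 1: some (1), sleeping (2), puddle (2) → 5 ✓
Line 2: wandering (3), lost (1), antelope (3) → 7 ✓
Line 3: your (1), frail (1), fearful (2), shoe (1) → 5 (expected 7)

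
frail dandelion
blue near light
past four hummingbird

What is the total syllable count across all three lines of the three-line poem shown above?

Line 1: frail(1) + dandelion(4) = 5
Line 2: blue(1) + near(1) + light(1) = 3
Line 3: past(1) + four(1) + hummingbird(3) = 5
Total: 5 + 3 + 5 = 13

13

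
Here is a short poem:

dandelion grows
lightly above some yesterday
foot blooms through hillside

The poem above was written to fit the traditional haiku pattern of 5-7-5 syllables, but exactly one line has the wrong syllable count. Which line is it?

The second line

Line 1: "dandelion grows": 4+1 = 5 ✓
Line 2: "lightly above some yesterday": 2+2+1+3 = 8 (expected 7)
Line 3: "foot blooms through hillside": 1+1+1+2 = 5 ✓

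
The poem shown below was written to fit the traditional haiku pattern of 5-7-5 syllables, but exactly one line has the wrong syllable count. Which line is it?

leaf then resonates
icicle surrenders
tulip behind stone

Line 1: "leaf then resonates": 1+1+3 = 5 ✓
Line 2: "icicle surrenders": 3+3 = 6 (expected 7)
Line 3: "tulip behind stone": 2+2+1 = 5 ✓

Line 2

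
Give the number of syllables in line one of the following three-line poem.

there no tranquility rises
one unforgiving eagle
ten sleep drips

Line one: there (1), no (1), tranquility (4), rises (2) → 8

8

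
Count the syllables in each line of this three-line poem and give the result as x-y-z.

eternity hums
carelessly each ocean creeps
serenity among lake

Line 1: "eternity hums": 4+1 = 5
Line 2: "carelessly each ocean creeps": 3+1+2+1 = 7
Line 3: "serenity among lake": 4+2+1 = 7

5-7-7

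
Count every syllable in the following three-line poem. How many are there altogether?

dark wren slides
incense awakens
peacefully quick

Line 1: "dark wren slides": 1+1+1 = 3
Line 2: "incense awakens": 2+3 = 5
Line 3: "peacefully quick": 3+1 = 4
Total: 3 + 5 + 4 = 12

12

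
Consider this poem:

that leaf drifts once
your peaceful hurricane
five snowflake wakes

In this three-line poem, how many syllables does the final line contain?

The final line: "five snowflake wakes": 1+2+1 = 4

4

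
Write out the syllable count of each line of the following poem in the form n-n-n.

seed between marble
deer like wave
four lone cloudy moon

5-3-5

Line 1: seed(1) + between(2) + marble(2) = 5
Line 2: deer(1) + like(1) + wave(1) = 3
Line 3: four(1) + lone(1) + cloudy(2) + moon(1) = 5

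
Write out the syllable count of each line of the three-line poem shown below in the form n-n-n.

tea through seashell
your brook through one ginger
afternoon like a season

Line 1: tea(1) + through(1) + seashell(2) = 4
Line 2: your(1) + brook(1) + through(1) + one(1) + ginger(2) = 6
Line 3: afternoon(3) + like(1) + a(1) + season(2) = 7

4-6-7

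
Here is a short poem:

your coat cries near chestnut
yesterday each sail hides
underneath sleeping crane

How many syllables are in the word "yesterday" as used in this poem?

3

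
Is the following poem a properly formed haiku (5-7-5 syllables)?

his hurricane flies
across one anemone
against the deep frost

Yes

Line 1: "his hurricane flies": 1+3+1 = 5 ✓
Line 2: "across one anemone": 2+1+4 = 7 ✓
Line 3: "against the deep frost": 2+1+1+1 = 5 ✓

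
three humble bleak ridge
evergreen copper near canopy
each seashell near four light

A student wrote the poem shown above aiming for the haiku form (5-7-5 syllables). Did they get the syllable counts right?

Line 1: three (1), humble (2), bleak (1), ridge (1) → 5 ✓
Line 2: evergreen (3), copper (2), near (1), canopy (3) → 9 (expected 7)
Line 3: each (1), seashell (2), near (1), four (1), light (1) → 6 (expected 5)

No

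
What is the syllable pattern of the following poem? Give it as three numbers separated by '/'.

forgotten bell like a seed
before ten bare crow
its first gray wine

Line 1: forgotten(3) + bell(1) + like(1) + a(1) + seed(1) = 7
Line 2: before(2) + ten(1) + bare(1) + crow(1) = 5
Line 3: its(1) + first(1) + gray(1) + wine(1) = 4

7/5/4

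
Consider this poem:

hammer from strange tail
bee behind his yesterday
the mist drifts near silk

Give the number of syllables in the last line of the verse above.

5

The last line: the (1), mist (1), drifts (1), near (1), silk (1) → 5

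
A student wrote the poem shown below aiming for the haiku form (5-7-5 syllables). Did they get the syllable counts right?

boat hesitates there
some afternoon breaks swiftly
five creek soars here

Line 1: boat(1) + hesitates(3) + there(1) = 5 ✓
Line 2: some(1) + afternoon(3) + breaks(1) + swiftly(2) = 7 ✓
Line 3: five(1) + creek(1) + soars(1) + here(1) = 4 (expected 5)

No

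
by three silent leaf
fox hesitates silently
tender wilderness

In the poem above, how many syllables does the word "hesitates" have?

3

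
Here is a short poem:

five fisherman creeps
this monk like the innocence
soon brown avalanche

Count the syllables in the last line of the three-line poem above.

The last line: "soon brown avalanche": 1+1+3 = 5

5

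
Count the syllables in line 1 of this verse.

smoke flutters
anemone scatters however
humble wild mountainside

Line 1: smoke(1) + flutters(2) = 3

3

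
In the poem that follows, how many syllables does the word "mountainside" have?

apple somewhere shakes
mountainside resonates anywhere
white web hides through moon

3

"mountainside" has 3 syllables.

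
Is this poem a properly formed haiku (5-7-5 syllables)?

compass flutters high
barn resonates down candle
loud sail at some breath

Line 1: compass(2) + flutters(2) + high(1) = 5 ✓
Line 2: barn(1) + resonates(3) + down(1) + candle(2) = 7 ✓
Line 3: loud(1) + sail(1) + at(1) + some(1) + breath(1) = 5 ✓

Yes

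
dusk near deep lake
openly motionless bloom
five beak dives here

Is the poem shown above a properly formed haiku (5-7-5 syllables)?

Line 1: dusk(1) + near(1) + deep(1) + lake(1) = 4 (expected 5)
Line 2: openly(3) + motionless(3) + bloom(1) = 7 ✓
Line 3: five(1) + beak(1) + dives(1) + here(1) = 4 (expected 5)

No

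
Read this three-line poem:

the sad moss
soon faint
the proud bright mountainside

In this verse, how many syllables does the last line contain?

The last line: "the proud bright mountainside": 1+1+1+3 = 6

6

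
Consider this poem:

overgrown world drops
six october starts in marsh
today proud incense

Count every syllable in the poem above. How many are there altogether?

17

Line 1: overgrown(3) + world(1) + drops(1) = 5
Line 2: six(1) + october(3) + starts(1) + in(1) + marsh(1) = 7
Line 3: today(2) + proud(1) + incense(2) = 5
Total: 5 + 7 + 5 = 17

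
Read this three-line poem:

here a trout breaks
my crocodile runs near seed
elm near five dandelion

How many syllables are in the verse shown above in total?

18

Line 1: here (1), a (1), trout (1), breaks (1) → 4
Line 2: my (1), crocodile (3), runs (1), near (1), seed (1) → 7
Line 3: elm (1), near (1), five (1), dandelion (4) → 7
Total: 4 + 7 + 7 = 18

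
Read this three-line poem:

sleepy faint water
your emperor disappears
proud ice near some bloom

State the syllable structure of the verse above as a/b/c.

Line 1: sleepy(2) + faint(1) + water(2) = 5
Line 2: your(1) + emperor(3) + disappears(3) = 7
Line 3: proud(1) + ice(1) + near(1) + some(1) + bloom(1) = 5

5/7/5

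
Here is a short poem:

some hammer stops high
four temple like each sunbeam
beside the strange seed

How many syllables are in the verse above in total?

Line 1: "some hammer stops high": 1+2+1+1 = 5
Line 2: "four temple like each sunbeam": 1+2+1+1+2 = 7
Line 3: "beside the strange seed": 2+1+1+1 = 5
Total: 5 + 7 + 5 = 17

17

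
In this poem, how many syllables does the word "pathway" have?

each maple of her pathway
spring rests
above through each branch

2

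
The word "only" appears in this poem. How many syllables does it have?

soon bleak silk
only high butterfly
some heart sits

2

"only" has 2 syllables.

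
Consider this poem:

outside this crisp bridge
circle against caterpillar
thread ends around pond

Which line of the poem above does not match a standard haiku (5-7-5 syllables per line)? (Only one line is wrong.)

Line 1: outside (2), this (1), crisp (1), bridge (1) → 5 ✓
Line 2: circle (2), against (2), caterpillar (4) → 8 (expected 7)
Line 3: thread (1), ends (1), around (2), pond (1) → 5 ✓

The second line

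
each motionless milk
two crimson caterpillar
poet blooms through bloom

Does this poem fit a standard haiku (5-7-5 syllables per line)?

Line 1: "each motionless milk": 1+3+1 = 5 ✓
Line 2: "two crimson caterpillar": 1+2+4 = 7 ✓
Line 3: "poet blooms through bloom": 2+1+1+1 = 5 ✓

Yes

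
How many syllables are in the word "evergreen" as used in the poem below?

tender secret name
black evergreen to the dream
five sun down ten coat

3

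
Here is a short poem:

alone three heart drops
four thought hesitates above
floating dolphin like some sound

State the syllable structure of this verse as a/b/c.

5/7/7

Line 1: alone (2), three (1), heart (1), drops (1) → 5
Line 2: four (1), thought (1), hesitates (3), above (2) → 7
Line 3: floating (2), dolphin (2), like (1), some (1), sound (1) → 7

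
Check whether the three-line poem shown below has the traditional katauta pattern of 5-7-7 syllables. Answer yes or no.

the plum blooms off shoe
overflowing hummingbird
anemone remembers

Yes

Line 1: "the plum blooms off shoe": 1+1+1+1+1 = 5 ✓
Line 2: "overflowing hummingbird": 4+3 = 7 ✓
Line 3: "anemone remembers": 4+3 = 7 ✓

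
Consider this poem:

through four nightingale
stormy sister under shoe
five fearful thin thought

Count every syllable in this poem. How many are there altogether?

17

Line 1: "through four nightingale": 1+1+3 = 5
Line 2: "stormy sister under shoe": 2+2+2+1 = 7
Line 3: "five fearful thin thought": 1+2+1+1 = 5
Total: 5 + 7 + 5 = 17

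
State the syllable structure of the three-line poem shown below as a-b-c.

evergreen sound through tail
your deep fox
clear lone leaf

Line 1: evergreen(3) + sound(1) + through(1) + tail(1) = 6
Line 2: your(1) + deep(1) + fox(1) = 3
Line 3: clear(1) + lone(1) + leaf(1) = 3

6-3-3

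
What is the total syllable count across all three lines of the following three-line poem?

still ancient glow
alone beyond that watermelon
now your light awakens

19

Line 1: "still ancient glow": 1+2+1 = 4
Line 2: "alone beyond that watermelon": 2+2+1+4 = 9
Line 3: "now your light awakens": 1+1+1+3 = 6
Total: 4 + 9 + 6 = 19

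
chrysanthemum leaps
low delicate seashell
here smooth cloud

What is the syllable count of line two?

Line two: low(1) + delicate(3) + seashell(2) = 6

6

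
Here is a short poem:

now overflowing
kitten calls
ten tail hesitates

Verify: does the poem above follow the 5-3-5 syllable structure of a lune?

Yes

Line 1: now(1) + overflowing(4) = 5 ✓
Line 2: kitten(2) + calls(1) = 3 ✓
Line 3: ten(1) + tail(1) + hesitates(3) = 5 ✓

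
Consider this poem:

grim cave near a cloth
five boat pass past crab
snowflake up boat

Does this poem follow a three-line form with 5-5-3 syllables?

No

Line 1: grim (1), cave (1), near (1), a (1), cloth (1) → 5 ✓
Line 2: five (1), boat (1), pass (1), past (1), crab (1) → 5 ✓
Line 3: snowflake (2), up (1), boat (1) → 4 (expected 3)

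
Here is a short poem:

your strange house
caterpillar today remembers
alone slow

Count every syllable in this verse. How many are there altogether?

Line 1: "your strange house": 1+1+1 = 3
Line 2: "caterpillar today remembers": 4+2+3 = 9
Line 3: "alone slow": 2+1 = 3
Total: 3 + 9 + 3 = 15

15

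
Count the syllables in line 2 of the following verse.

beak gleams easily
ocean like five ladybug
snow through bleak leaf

7

Line 2: ocean (2), like (1), five (1), ladybug (3) → 7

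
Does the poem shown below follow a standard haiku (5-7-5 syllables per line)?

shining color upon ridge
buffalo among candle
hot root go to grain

Line 1: "shining color upon ridge": 2+2+2+1 = 7 (expected 5)
Line 2: "buffalo among candle": 3+2+2 = 7 ✓
Line 3: "hot root go to grain": 1+1+1+1+1 = 5 ✓

No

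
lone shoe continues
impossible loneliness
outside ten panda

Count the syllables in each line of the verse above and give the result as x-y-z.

5-7-5

Line 1: "lone shoe continues": 1+1+3 = 5
Line 2: "impossible loneliness": 4+3 = 7
Line 3: "outside ten panda": 2+1+2 = 5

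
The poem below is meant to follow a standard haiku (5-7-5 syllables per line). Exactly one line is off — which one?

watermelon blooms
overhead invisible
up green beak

Line 1: watermelon(4) + blooms(1) = 5 ✓
Line 2: overhead(3) + invisible(4) = 7 ✓
Line 3: up(1) + green(1) + beak(1) = 3 (expected 5)

The third line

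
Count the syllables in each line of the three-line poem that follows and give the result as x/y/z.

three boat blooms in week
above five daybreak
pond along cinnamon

Line 1: three (1), boat (1), blooms (1), in (1), week (1) → 5
Line 2: above (2), five (1), daybreak (2) → 5
Line 3: pond (1), along (2), cinnamon (3) → 6

5/5/6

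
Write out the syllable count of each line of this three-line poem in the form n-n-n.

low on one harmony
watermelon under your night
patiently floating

Line 1: "low on one harmony": 1+1+1+3 = 6
Line 2: "watermelon under your night": 4+2+1+1 = 8
Line 3: "patiently floating": 3+2 = 5

6-8-5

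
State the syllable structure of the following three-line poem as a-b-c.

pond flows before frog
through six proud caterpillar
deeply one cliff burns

Line 1: pond(1) + flows(1) + before(2) + frog(1) = 5
Line 2: through(1) + six(1) + proud(1) + caterpillar(4) = 7
Line 3: deeply(2) + one(1) + cliff(1) + burns(1) = 5

5-7-5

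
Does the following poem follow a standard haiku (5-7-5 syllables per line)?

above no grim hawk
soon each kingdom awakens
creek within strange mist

Yes

Line 1: "above no grim hawk": 2+1+1+1 = 5 ✓
Line 2: "soon each kingdom awakens": 1+1+2+3 = 7 ✓
Line 3: "creek within strange mist": 1+2+1+1 = 5 ✓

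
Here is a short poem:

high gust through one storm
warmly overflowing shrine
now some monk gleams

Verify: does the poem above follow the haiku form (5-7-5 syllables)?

No

Line 1: high(1) + gust(1) + through(1) + one(1) + storm(1) = 5 ✓
Line 2: warmly(2) + overflowing(4) + shrine(1) = 7 ✓
Line 3: now(1) + some(1) + monk(1) + gleams(1) = 4 (expected 5)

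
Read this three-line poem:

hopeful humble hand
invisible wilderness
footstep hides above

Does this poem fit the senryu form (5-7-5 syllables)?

Line 1: "hopeful humble hand": 2+2+1 = 5 ✓
Line 2: "invisible wilderness": 4+3 = 7 ✓
Line 3: "footstep hides above": 2+1+2 = 5 ✓

Yes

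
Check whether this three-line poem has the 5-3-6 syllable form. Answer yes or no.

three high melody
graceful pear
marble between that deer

Yes

Line 1: "three high melody": 1+1+3 = 5 ✓
Line 2: "graceful pear": 2+1 = 3 ✓
Line 3: "marble between that deer": 2+2+1+1 = 6 ✓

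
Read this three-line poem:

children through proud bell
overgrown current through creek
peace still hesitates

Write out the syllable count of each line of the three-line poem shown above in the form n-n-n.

Line 1: children(2) + through(1) + proud(1) + bell(1) = 5
Line 2: overgrown(3) + current(2) + through(1) + creek(1) = 7
Line 3: peace(1) + still(1) + hesitates(3) = 5

5-7-5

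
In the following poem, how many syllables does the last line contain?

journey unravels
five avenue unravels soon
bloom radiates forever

The last line: bloom (1), radiates (3), forever (3) → 7

7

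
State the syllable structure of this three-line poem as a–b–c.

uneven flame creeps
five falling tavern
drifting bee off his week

Line 1: uneven(3) + flame(1) + creeps(1) = 5
Line 2: five(1) + falling(2) + tavern(2) = 5
Line 3: drifting(2) + bee(1) + off(1) + his(1) + week(1) = 6

5–5–6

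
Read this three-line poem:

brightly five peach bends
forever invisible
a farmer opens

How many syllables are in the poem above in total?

Line 1: "brightly five peach bends": 2+1+1+1 = 5
Line 2: "forever invisible": 3+4 = 7
Line 3: "a farmer opens": 1+2+2 = 5
Total: 5 + 7 + 5 = 17

17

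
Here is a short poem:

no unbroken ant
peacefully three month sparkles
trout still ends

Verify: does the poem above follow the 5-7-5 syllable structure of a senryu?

Line 1: no(1) + unbroken(3) + ant(1) = 5 ✓
Line 2: peacefully(3) + three(1) + month(1) + sparkles(2) = 7 ✓
Line 3: trout(1) + still(1) + ends(1) = 3 (expected 5)

No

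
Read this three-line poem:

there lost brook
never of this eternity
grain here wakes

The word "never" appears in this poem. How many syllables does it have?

2

"never" has 2 syllables.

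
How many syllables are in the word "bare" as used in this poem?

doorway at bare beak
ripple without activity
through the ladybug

1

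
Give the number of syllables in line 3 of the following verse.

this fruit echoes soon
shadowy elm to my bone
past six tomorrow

Line 3: past (1), six (1), tomorrow (3) → 5

5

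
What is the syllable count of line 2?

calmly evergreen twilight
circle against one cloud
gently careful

6

Line 2: "circle against one cloud": 2+2+1+1 = 6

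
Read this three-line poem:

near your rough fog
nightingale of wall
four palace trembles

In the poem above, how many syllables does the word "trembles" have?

"trembles" has 2 syllables.

2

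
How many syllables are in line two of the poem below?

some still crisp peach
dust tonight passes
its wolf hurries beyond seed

Line two: dust (1), tonight (2), passes (2) → 5

5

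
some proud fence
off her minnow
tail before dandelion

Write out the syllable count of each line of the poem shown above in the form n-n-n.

Line 1: "some proud fence": 1+1+1 = 3
Line 2: "off her minnow": 1+1+2 = 4
Line 3: "tail before dandelion": 1+2+4 = 7

3-4-7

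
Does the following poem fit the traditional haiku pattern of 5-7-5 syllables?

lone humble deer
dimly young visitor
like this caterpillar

Line 1: lone(1) + humble(2) + deer(1) = 4 (expected 5)
Line 2: dimly(2) + young(1) + visitor(3) = 6 (expected 7)
Line 3: like(1) + this(1) + caterpillar(4) = 6 (expected 5)

No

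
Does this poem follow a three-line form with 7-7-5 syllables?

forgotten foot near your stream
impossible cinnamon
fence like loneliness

Line 1: "forgotten foot near your stream": 3+1+1+1+1 = 7 ✓
Line 2: "impossible cinnamon": 4+3 = 7 ✓
Line 3: "fence like loneliness": 1+1+3 = 5 ✓

Yes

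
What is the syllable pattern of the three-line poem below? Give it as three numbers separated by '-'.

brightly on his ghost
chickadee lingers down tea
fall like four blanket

Line 1: "brightly on his ghost": 2+1+1+1 = 5
Line 2: "chickadee lingers down tea": 3+2+1+1 = 7
Line 3: "fall like four blanket": 1+1+1+2 = 5

5-7-5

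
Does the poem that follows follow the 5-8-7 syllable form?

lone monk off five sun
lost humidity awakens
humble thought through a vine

No

Line 1: lone(1) + monk(1) + off(1) + five(1) + sun(1) = 5 ✓
Line 2: lost(1) + humidity(4) + awakens(3) = 8 ✓
Line 3: humble(2) + thought(1) + through(1) + a(1) + vine(1) = 6 (expected 7)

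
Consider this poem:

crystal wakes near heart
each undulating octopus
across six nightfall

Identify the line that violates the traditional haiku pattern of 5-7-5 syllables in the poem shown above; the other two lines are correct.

The second line

Line 1: crystal (2), wakes (1), near (1), heart (1) → 5 ✓
Line 2: each (1), undulating (4), octopus (3) → 8 (expected 7)
Line 3: across (2), six (1), nightfall (2) → 5 ✓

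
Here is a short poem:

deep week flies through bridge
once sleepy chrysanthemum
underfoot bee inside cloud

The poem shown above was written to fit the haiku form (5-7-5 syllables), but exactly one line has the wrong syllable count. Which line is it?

Line 1: "deep week flies through bridge": 1+1+1+1+1 = 5 ✓
Line 2: "once sleepy chrysanthemum": 1+2+4 = 7 ✓
Line 3: "underfoot bee inside cloud": 3+1+2+1 = 7 (expected 5)

Line 3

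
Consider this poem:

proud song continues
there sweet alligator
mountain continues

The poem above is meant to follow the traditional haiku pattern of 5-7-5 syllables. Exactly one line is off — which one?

Line 2

Line 1: proud(1) + song(1) + continues(3) = 5 ✓
Line 2: there(1) + sweet(1) + alligator(4) = 6 (expected 7)
Line 3: mountain(2) + continues(3) = 5 ✓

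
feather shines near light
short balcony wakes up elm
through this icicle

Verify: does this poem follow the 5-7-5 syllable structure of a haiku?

Yes

Line 1: feather(2) + shines(1) + near(1) + light(1) = 5 ✓
Line 2: short(1) + balcony(3) + wakes(1) + up(1) + elm(1) = 7 ✓
Line 3: through(1) + this(1) + icicle(3) = 5 ✓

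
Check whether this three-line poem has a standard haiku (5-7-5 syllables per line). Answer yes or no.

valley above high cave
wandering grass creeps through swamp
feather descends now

Line 1: valley(2) + above(2) + high(1) + cave(1) = 6 (expected 5)
Line 2: wandering(3) + grass(1) + creeps(1) + through(1) + swamp(1) = 7 ✓
Line 3: feather(2) + descends(2) + now(1) = 5 ✓

No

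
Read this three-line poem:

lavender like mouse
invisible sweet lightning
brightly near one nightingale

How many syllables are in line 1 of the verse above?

Line 1: lavender (3), like (1), mouse (1) → 5

5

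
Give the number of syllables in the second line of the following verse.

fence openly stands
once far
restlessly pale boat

The second line: once (1), far (1) → 2

2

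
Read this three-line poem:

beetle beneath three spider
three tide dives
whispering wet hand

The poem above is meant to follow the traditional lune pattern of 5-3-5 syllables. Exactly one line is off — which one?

Line 1: "beetle beneath three spider": 2+2+1+2 = 7 (expected 5)
Line 2: "three tide dives": 1+1+1 = 3 ✓
Line 3: "whispering wet hand": 3+1+1 = 5 ✓

The first line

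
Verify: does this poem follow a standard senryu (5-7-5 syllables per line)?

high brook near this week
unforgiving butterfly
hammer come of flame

Line 1: "high brook near this week": 1+1+1+1+1 = 5 ✓
Line 2: "unforgiving butterfly": 4+3 = 7 ✓
Line 3: "hammer come of flame": 2+1+1+1 = 5 ✓

Yes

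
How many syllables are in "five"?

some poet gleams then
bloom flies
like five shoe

1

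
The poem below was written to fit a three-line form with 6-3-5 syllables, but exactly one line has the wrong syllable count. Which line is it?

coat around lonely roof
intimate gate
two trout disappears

Line 2

Line 1: "coat around lonely roof": 1+2+2+1 = 6 ✓
Line 2: "intimate gate": 3+1 = 4 (expected 3)
Line 3: "two trout disappears": 1+1+3 = 5 ✓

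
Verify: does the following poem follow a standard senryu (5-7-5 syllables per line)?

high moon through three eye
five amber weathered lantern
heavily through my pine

No

Line 1: high(1) + moon(1) + through(1) + three(1) + eye(1) = 5 ✓
Line 2: five(1) + amber(2) + weathered(2) + lantern(2) = 7 ✓
Line 3: heavily(3) + through(1) + my(1) + pine(1) = 6 (expected 5)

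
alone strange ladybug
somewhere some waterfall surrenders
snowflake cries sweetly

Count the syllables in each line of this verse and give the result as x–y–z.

6–9–5

Line 1: alone (2), strange (1), ladybug (3) → 6
Line 2: somewhere (2), some (1), waterfall (3), surrenders (3) → 9
Line 3: snowflake (2), cries (1), sweetly (2) → 5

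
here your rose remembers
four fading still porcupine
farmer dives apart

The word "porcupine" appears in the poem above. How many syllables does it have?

3

"porcupine" has 3 syllables.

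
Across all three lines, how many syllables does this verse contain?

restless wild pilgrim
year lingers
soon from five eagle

13

Line 1: restless (2), wild (1), pilgrim (2) → 5
Line 2: year (1), lingers (2) → 3
Line 3: soon (1), from (1), five (1), eagle (2) → 5
Total: 5 + 3 + 5 = 13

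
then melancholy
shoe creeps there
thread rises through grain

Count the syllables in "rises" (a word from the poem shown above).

2

"rises" has 2 syllables.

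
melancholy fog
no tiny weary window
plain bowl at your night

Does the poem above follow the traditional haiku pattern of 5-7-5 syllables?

Line 1: melancholy (4), fog (1) → 5 ✓
Line 2: no (1), tiny (2), weary (2), window (2) → 7 ✓
Line 3: plain (1), bowl (1), at (1), your (1), night (1) → 5 ✓

Yes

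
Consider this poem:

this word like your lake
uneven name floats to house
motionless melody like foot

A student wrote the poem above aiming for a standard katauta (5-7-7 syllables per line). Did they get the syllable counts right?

Line 1: this (1), word (1), like (1), your (1), lake (1) → 5 ✓
Line 2: uneven (3), name (1), floats (1), to (1), house (1) → 7 ✓
Line 3: motionless (3), melody (3), like (1), foot (1) → 8 (expected 7)

No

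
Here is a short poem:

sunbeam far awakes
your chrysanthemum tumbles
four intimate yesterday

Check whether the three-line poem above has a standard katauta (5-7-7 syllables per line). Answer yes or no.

Line 1: "sunbeam far awakes": 2+1+2 = 5 ✓
Line 2: "your chrysanthemum tumbles": 1+4+2 = 7 ✓
Line 3: "four intimate yesterday": 1+3+3 = 7 ✓

Yes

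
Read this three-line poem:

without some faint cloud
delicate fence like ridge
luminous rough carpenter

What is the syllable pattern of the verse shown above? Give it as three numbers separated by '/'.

5/6/7

Line 1: without(2) + some(1) + faint(1) + cloud(1) = 5
Line 2: delicate(3) + fence(1) + like(1) + ridge(1) = 6
Line 3: luminous(3) + rough(1) + carpenter(3) = 7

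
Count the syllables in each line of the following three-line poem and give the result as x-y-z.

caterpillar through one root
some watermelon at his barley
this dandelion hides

Line 1: "caterpillar through one root": 4+1+1+1 = 7
Line 2: "some watermelon at his barley": 1+4+1+1+2 = 9
Line 3: "this dandelion hides": 1+4+1 = 6

7-9-6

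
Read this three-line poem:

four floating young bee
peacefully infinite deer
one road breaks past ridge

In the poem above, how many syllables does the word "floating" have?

2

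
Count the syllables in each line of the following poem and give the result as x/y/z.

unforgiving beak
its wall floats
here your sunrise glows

Line 1: "unforgiving beak": 4+1 = 5
Line 2: "its wall floats": 1+1+1 = 3
Line 3: "here your sunrise glows": 1+1+2+1 = 5

5/3/5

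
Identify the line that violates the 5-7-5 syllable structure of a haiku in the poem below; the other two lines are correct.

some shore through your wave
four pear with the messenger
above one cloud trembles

Line 1: "some shore through your wave": 1+1+1+1+1 = 5 ✓
Line 2: "four pear with the messenger": 1+1+1+1+3 = 7 ✓
Line 3: "above one cloud trembles": 2+1+1+2 = 6 (expected 5)

The third line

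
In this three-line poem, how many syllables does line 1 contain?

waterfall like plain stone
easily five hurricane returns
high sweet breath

Line 1: waterfall (3), like (1), plain (1), stone (1) → 6

6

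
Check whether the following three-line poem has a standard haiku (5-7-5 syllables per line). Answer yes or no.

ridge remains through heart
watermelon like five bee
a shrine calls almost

Line 1: ridge(1) + remains(2) + through(1) + heart(1) = 5 ✓
Line 2: watermelon(4) + like(1) + five(1) + bee(1) = 7 ✓
Line 3: a(1) + shrine(1) + calls(1) + almost(2) = 5 ✓

Yes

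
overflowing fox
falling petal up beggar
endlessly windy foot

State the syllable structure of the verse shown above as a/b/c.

Line 1: "overflowing fox": 4+1 = 5
Line 2: "falling petal up beggar": 2+2+1+2 = 7
Line 3: "endlessly windy foot": 3+2+1 = 6

5/7/6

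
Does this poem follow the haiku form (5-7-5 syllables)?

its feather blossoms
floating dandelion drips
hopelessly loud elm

Line 1: its(1) + feather(2) + blossoms(2) = 5 ✓
Line 2: floating(2) + dandelion(4) + drips(1) = 7 ✓
Line 3: hopelessly(3) + loud(1) + elm(1) = 5 ✓

Yes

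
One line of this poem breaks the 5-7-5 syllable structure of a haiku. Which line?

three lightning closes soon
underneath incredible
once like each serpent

The first line

Line 1: three (1), lightning (2), closes (2), soon (1) → 6 (expected 5)
Line 2: underneath (3), incredible (4) → 7 ✓
Line 3: once (1), like (1), each (1), serpent (2) → 5 ✓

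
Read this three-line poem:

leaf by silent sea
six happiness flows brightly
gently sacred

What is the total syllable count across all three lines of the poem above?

Line 1: leaf (1), by (1), silent (2), sea (1) → 5
Line 2: six (1), happiness (3), flows (1), brightly (2) → 7
Line 3: gently (2), sacred (2) → 4
Total: 5 + 7 + 4 = 16

16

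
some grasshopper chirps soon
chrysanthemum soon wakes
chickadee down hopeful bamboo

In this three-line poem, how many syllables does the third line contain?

The third line: "chickadee down hopeful bamboo": 3+1+2+2 = 8

8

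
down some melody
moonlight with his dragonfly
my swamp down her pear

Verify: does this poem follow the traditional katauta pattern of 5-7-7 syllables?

Line 1: down(1) + some(1) + melody(3) = 5 ✓
Line 2: moonlight(2) + with(1) + his(1) + dragonfly(3) = 7 ✓
Line 3: my(1) + swamp(1) + down(1) + her(1) + pear(1) = 5 (expected 7)

No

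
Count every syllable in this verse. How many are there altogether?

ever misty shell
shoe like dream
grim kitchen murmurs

13

Line 1: "ever misty shell": 2+2+1 = 5
Line 2: "shoe like dream": 1+1+1 = 3
Line 3: "grim kitchen murmurs": 1+2+2 = 5
Total: 5 + 3 + 5 = 13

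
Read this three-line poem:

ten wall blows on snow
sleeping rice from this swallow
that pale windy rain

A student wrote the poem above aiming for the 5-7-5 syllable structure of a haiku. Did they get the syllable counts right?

Line 1: ten(1) + wall(1) + blows(1) + on(1) + snow(1) = 5 ✓
Line 2: sleeping(2) + rice(1) + from(1) + this(1) + swallow(2) = 7 ✓
Line 3: that(1) + pale(1) + windy(2) + rain(1) = 5 ✓

Yes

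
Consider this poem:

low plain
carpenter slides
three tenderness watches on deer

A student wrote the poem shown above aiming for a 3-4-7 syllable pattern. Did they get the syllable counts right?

No

Line 1: low(1) + plain(1) = 2 (expected 3)
Line 2: carpenter(3) + slides(1) = 4 ✓
Line 3: three(1) + tenderness(3) + watches(2) + on(1) + deer(1) = 8 (expected 7)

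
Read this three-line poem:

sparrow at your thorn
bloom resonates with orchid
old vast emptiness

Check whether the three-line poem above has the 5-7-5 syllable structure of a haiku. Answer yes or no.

Yes

Line 1: sparrow(2) + at(1) + your(1) + thorn(1) = 5 ✓
Line 2: bloom(1) + resonates(3) + with(1) + orchid(2) = 7 ✓
Line 3: old(1) + vast(1) + emptiness(3) = 5 ✓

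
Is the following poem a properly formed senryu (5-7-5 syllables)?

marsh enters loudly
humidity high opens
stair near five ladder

Line 1: marsh(1) + enters(2) + loudly(2) = 5 ✓
Line 2: humidity(4) + high(1) + opens(2) = 7 ✓
Line 3: stair(1) + near(1) + five(1) + ladder(2) = 5 ✓

Yes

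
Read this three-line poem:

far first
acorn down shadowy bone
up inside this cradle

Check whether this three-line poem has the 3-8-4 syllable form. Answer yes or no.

No

Line 1: "far first": 1+1 = 2 (expected 3)
Line 2: "acorn down shadowy bone": 2+1+3+1 = 7 (expected 8)
Line 3: "up inside this cradle": 1+2+1+2 = 6 (expected 4)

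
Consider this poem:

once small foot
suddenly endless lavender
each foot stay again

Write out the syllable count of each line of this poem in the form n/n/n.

3/8/5

Line 1: once (1), small (1), foot (1) → 3
Line 2: suddenly (3), endless (2), lavender (3) → 8
Line 3: each (1), foot (1), stay (1), again (2) → 5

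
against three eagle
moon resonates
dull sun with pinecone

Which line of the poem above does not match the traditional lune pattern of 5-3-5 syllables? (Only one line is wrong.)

The second line

Line 1: "against three eagle": 2+1+2 = 5 ✓
Line 2: "moon resonates": 1+3 = 4 (expected 3)
Line 3: "dull sun with pinecone": 1+1+1+2 = 5 ✓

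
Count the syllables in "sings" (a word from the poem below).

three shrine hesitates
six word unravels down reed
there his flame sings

1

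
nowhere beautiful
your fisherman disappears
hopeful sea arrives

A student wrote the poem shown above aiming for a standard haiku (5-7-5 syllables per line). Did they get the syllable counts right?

Line 1: "nowhere beautiful": 2+3 = 5 ✓
Line 2: "your fisherman disappears": 1+3+3 = 7 ✓
Line 3: "hopeful sea arrives": 2+1+2 = 5 ✓

Yes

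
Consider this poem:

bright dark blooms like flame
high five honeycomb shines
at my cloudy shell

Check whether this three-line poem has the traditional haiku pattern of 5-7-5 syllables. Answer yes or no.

Line 1: bright(1) + dark(1) + blooms(1) + like(1) + flame(1) = 5 ✓
Line 2: high(1) + five(1) + honeycomb(3) + shines(1) = 6 (expected 7)
Line 3: at(1) + my(1) + cloudy(2) + shell(1) = 5 ✓

No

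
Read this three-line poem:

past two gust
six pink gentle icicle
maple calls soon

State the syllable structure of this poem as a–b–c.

Line 1: "past two gust": 1+1+1 = 3
Line 2: "six pink gentle icicle": 1+1+2+3 = 7
Line 3: "maple calls soon": 2+1+1 = 4

3–7–4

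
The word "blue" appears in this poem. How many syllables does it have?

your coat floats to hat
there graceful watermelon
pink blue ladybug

1

"blue" has 1 syllable.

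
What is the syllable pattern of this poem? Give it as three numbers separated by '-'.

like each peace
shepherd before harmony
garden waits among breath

3-7-6

Line 1: like(1) + each(1) + peace(1) = 3
Line 2: shepherd(2) + before(2) + harmony(3) = 7
Line 3: garden(2) + waits(1) + among(2) + breath(1) = 6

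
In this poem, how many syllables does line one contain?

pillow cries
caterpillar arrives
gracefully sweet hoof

3

Line one: pillow (2), cries (1) → 3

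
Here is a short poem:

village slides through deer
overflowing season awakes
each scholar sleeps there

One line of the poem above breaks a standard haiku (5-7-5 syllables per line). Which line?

Line 1: "village slides through deer": 2+1+1+1 = 5 ✓
Line 2: "overflowing season awakes": 4+2+2 = 8 (expected 7)
Line 3: "each scholar sleeps there": 1+2+1+1 = 5 ✓

The second line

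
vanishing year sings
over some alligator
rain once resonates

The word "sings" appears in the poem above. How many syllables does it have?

1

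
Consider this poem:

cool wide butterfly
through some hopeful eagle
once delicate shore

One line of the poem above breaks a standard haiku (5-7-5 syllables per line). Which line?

Line 1: cool(1) + wide(1) + butterfly(3) = 5 ✓
Line 2: through(1) + some(1) + hopeful(2) + eagle(2) = 6 (expected 7)
Line 3: once(1) + delicate(3) + shore(1) = 5 ✓

The second line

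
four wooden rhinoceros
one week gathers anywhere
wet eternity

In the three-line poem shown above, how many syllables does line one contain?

7

Line one: four(1) + wooden(2) + rhinoceros(4) = 7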